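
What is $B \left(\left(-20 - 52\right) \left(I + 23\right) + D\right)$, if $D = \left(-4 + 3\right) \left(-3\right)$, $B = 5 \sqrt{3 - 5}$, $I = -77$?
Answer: $19455 i \sqrt{2} \approx 27514.0 i$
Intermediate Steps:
$B = 5 i \sqrt{2}$ ($B = 5 \sqrt{-2} = 5 i \sqrt{2} \approx 7.0711 i$)
$D = 3$ ($D = \left(-1\right) \left(-3\right) = 3$)
$B \left(\left(-20 - 52\right) \left(I + 23\right) + D\right) = 5 i \sqrt{2} \left(\left(-20 - 52\right) \left(-77 + 23\right) + 3\right) = 5 i \sqrt{2} \left(\left(-72\right) \left(-54\right) + 3\right) = 5 i \sqrt{2} \left(3888 + 3\right) = 5 i \sqrt{2} \cdot 3891 = 19455 i \sqrt{2}$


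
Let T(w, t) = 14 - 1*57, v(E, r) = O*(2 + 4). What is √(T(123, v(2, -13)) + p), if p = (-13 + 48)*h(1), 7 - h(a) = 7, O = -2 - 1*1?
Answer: I*√43 ≈ 6.5574*I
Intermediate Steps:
O = -3 (O = -2 - 1 = -3)
h(a) = 0 (h(a) = 7 - 1*7 = 7 - 7 = 0)
v(E, r) = -18 (v(E, r) = -3*(2 + 4) = -3*6 = -18)
T(w, t) = -43 (T(w, t) = 14 - 57 = -43)
p = 0 (p = (-13 + 48)*0 = 35*0 = 0)
√(T(123, v(2, -13)) + p) = √(-43 + 0) = √(-43) = I*√43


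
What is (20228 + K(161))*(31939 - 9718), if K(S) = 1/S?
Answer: 72367330689/161 ≈ 4.4949e+8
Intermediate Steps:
(20228 + K(161))*(31939 - 9718) = (20228 + 1/161)*(31939 - 9718) = (20228 + 1/161)*22221 = (3256709/161)*22221 = 72367330689/161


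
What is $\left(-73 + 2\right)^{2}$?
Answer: $5041$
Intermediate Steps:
$\left(-73 + 2\right)^{2} = \left(-71\right)^{2} = 5041$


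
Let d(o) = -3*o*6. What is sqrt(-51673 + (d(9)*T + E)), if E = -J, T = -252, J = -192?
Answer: I*sqrt(10657) ≈ 103.23*I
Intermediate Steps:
E = 192 (E = -1*(-192) = 192)
d(o) = -18*o
sqrt(-51673 + (d(9)*T + E)) = sqrt(-51673 + (-18*9*(-252) + 192)) = sqrt(-51673 + (-162*(-252) + 192)) = sqrt(-51673 + (40824 + 192)) = sqrt(-51673 + 41016) = sqrt(-10657) = I*sqrt(10657)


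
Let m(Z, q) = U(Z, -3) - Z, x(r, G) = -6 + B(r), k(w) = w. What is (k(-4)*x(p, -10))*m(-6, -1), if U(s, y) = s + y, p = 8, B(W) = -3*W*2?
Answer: -648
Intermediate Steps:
B(W) = -6*W
x(r, G) = -6 - 6*r
m(Z, q) = -3 (m(Z, q) = (Z - 3) - Z = (-3 + Z) - Z = -3)
(k(-4)*x(p, -10))*m(-6, -1) = -4*(-6 - 6*8)*(-3) = -4*(-6 - 48)*(-3) = -4*(-54)*(-3) = 216*(-3) = -648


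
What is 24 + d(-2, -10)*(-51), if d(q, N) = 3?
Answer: -129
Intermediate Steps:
24 + d(-2, -10)*(-51) = 24 + 3*(-51) = 24 - 153 = -129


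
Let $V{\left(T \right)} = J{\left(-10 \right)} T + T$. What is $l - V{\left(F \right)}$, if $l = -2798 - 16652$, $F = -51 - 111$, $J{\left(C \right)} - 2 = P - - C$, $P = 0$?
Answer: $-20584$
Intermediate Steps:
$J{\left(C \right)} = 2 + C$ ($J{\left(C \right)} = 2 + \left(0 - - C\right) = 2 + \left(0 + C\right) = 2 + C$)
$F = -162$ ($F = -51 - 111 = -162$)
$l = -19450$ ($l = -2798 - 16652 = -19450$)
$V{\left(T \right)} = - 7 T$ ($V{\left(T \right)} = \left(2 - 10\right) T + T = - 8 T + T = - 7 T$)
$l - V{\left(F \right)} = -19450 - \left(-7\right) \left(-162\right) = -19450 - 1134 = -20584$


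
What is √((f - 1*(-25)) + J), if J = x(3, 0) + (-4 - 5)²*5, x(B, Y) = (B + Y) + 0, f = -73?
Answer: 6*√10 ≈ 18.974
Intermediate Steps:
x(B, Y) = B + Y
J = 408 (J = (3 + 0) + (-4 - 5)²*5 = 3 + (-9)²*5 = 3 + 81*5 = 3 + 405 = 408)
√((f - 1*(-25)) + J) = √((-73 - 1*(-25)) + 408) = √((-73 + 25) + 408) = √(-48 + 408) = √360 = 6*√10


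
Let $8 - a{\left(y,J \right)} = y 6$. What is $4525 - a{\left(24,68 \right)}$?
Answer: $4661$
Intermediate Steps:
$a{\left(y,J \right)} = 8 - 6 y$ ($a{\left(y,J \right)} = 8 - y 6 = 8 - 6 y$)
$4525 - a{\left(24,68 \right)} = 4525 - \left(8 - 144\right) = 4525 - -136 = 4525 + 136 = 4661$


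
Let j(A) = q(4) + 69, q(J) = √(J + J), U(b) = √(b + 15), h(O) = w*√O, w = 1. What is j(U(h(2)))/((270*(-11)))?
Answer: -23/990 - √2/1485 ≈ -0.024185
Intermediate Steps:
h(O) = √O (h(O) = 1*√O = √O)
U(b) = √(15 + b)
q(J) = √2*√J (q(J) = √(2*J) = √2*√J)
j(A) = 69 + 2*√2 (j(A) = √2*√4 + 69 = √2*2 + 69 = 2*√2 + 69 = 69 + 2*√2)
j(U(h(2)))/((270*(-11))) = (69 + 2*√2)/((270*(-11))) = (69 + 2*√2)/(-2970) = (69 + 2*√2)*(-1/2970) = -23/990 - √2/1485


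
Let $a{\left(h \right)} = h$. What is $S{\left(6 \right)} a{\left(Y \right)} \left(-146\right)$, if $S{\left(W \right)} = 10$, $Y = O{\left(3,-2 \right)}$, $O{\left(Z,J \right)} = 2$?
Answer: $-2920$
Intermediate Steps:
$Y = 2$
$S{\left(6 \right)} a{\left(Y \right)} \left(-146\right) = 10 \cdot 2 \left(-146\right) = 20 \left(-146\right) = -2920$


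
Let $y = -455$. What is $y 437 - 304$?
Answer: $-199139$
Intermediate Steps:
$y 437 - 304 = \left(-455\right) 437 - 304 = -198835 - 304 = -199139$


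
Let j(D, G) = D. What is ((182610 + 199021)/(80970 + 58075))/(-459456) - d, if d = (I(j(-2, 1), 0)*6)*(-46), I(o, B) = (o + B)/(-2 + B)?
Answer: 17632276045889/63885059520 ≈ 276.00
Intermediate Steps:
I(o, B) = (B + o)/(-2 + B)
d = -276 (d = (((0 - 2)/(-2 + 0))*6)*(-46) = ((-2/(-2))*6)*(-46) = (-½*(-2)*6)*(-46) = (1*6)*(-46) = 6*(-46) = -276)
((182610 + 199021)/(80970 + 58075))/(-459456) - d = ((182610 + 199021)/(80970 + 58075))/(-459456) - 1*(-276) = (381631/139045)*(-1/459456) + 276 = -381631/63885059520 + 276 = 17632276045889/63885059520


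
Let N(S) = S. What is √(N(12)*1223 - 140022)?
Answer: I*√125346 ≈ 354.04*I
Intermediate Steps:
√(N(12)*1223 - 140022) = √(12*1223 - 140022) = √(14676 - 140022) = √(-125346) = I*√125346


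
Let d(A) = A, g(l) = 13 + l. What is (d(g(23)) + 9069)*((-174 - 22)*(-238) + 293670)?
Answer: 3098595390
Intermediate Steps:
(d(g(23)) + 9069)*((-174 - 22)*(-238) + 293670) = ((13 + 23) + 9069)*((-174 - 22)*(-238) + 293670) = (36 + 9069)*(-196*(-238) + 293670) = 9105*(46648 + 293670) = 9105*340318 = 3098595390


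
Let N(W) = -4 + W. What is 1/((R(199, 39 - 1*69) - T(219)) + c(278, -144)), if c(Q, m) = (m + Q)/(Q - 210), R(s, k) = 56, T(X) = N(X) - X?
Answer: 34/2107 ≈ 0.016137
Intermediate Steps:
T(X) = -4 (T(X) = (-4 + X) - X = -4)
c(Q, m) = (Q + m)/(-210 + Q)
1/((R(199, 39 - 1*69) - T(219)) + c(278, -144)) = 1/((56 - 1*(-4)) + (278 - 144)/(-210 + 278)) = 1/((56 + 4) + 134/68) = 1/(60 + (1/68)*134) = 1/(60 + 67/34) = 1/(2107/34) = 34/2107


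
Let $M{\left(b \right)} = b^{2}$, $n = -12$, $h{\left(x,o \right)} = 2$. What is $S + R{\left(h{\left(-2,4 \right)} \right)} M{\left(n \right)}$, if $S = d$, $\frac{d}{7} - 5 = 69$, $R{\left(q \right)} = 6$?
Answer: $1382$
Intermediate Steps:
$d = 518$ ($d = 35 + 7 \cdot 69 = 35 + 483 = 518$)
$S = 518$
$S + R{\left(h{\left(-2,4 \right)} \right)} M{\left(n \right)} = 518 + 6 \left(-12\right)^{2} = 518 + 6 \cdot 144 = 518 + 864 = 1382$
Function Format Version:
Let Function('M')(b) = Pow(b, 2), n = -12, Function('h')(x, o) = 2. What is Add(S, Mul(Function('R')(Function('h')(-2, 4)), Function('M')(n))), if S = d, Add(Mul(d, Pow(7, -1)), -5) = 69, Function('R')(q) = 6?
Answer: 1382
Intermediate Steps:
d = 518 (d = Add(35, Mul(7, 69)) = Add(35, 483) = 518)
S = 518
Add(S, Mul(Function('R')(Function('h')(-2, 4)), Function('M')(n))) = Add(518, Mul(6, Pow(-12, 2))) = Add(518, Mul(6, 144)) = Add(518, 864) = 1382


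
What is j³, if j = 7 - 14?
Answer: -343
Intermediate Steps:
j = -7
j³ = (-7)³ = -343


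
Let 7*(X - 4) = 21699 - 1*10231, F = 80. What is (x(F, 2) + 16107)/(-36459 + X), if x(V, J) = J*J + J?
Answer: -37597/81239 ≈ -0.46279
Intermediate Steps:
x(V, J) = J + J² (x(V, J) = J² + J = J + J²)
X = 11496/7 (X = 4 + (21699 - 1*10231)/7 = 4 + (21699 - 10231)/7 = 4 + (⅐)*11468 = 4 + 11468/7 = 11496/7 ≈ 1642.3)
(x(F, 2) + 16107)/(-36459 + X) = (2*(1 + 2) + 16107)/(-36459 + 11496/7) = (2*3 + 16107)/(-243717/7) = (6 + 16107)*(-7/243717) = 16113*(-7/243717) = -37597/81239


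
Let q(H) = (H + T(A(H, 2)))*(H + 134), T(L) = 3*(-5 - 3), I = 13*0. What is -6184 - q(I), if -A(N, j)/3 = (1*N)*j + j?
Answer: -2968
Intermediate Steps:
I = 0
A(N, j) = -3*j - 3*N*j (A(N, j) = -3*((1*N)*j + j) = -3*(N*j + j) = -3*(j + N*j) = -3*j - 3*N*j)
T(L) = -24 (T(L) = 3*(-8) = -24)
q(H) = (-24 + H)*(134 + H) (q(H) = (H - 24)*(H + 134) = (-24 + H)*(134 + H))
-6184 - q(I) = -6184 - (-3216 + 0**2 + 110*0) = -6184 - (-3216 + 0 + 0) = -6184 - 1*(-3216) = -6184 + 3216 = -2968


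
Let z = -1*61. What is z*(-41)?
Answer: 2501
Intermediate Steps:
z = -61
z*(-41) = -61*(-41) = 2501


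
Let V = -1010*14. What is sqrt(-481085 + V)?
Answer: 15*I*sqrt(2201) ≈ 703.72*I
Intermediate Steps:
V = -14140
sqrt(-481085 + V) = sqrt(-481085 - 14140) = sqrt(-495225) = 15*I*sqrt(2201)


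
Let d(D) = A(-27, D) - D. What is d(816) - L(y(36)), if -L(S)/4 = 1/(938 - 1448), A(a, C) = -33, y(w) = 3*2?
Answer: -216497/255 ≈ -849.01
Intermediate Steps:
y(w) = 6
d(D) = -33 - D
L(S) = 2/255 (L(S) = -4/(938 - 1448) = -4/(-510) = -4*(-1/510) = 2/255)
d(816) - L(y(36)) = (-33 - 1*816) - 1*2/255 = (-33 - 816) - 2/255 = -849 - 2/255 = -216497/255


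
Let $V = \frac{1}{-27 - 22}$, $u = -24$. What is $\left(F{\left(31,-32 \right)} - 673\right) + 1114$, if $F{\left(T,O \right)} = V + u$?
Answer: $\frac{20432}{49} \approx 416.98$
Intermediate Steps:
$V = - \frac{1}{49}$ ($V = \frac{1}{-49} = - \frac{1}{49} \approx -0.020408$)
$F{\left(T,O \right)} = - \frac{1177}{49}$ ($F{\left(T,O \right)} = - \frac{1}{49} - 24 = - \frac{1177}{49}$)
$\left(F{\left(31,-32 \right)} - 673\right) + 1114 = \left(- \frac{1177}{49} - 673\right) + 1114 = - \frac{34154}{49} + 1114 = \frac{20432}{49}$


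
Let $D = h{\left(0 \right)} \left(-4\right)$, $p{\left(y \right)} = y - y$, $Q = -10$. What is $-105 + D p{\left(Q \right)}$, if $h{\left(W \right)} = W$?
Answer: $-105$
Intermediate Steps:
$p{\left(y \right)} = 0$
$D = 0$ ($D = 0 \left(-4\right) = 0$)
$-105 + D p{\left(Q \right)} = -105 + 0 \cdot 0 = -105 + 0 = -105$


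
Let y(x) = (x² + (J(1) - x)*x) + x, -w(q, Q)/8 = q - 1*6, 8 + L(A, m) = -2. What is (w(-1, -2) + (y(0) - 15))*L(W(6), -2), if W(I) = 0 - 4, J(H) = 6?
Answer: -410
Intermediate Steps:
W(I) = -4
L(A, m) = -10 (L(A, m) = -8 - 2 = -10)
w(q, Q) = 48 - 8*q (w(q, Q) = -8*(q - 1*6) = -8*(q - 6) = -8*(-6 + q) = 48 - 8*q)
y(x) = x + x² + x*(6 - x) (y(x) = (x² + (6 - x)*x) + x = (x² + x*(6 - x)) + x = x + x² + x*(6 - x))
(w(-1, -2) + (y(0) - 15))*L(W(6), -2) = ((48 - 8*(-1)) + (7*0 - 15))*(-10) = ((48 + 8) + (0 - 15))*(-10) = (56 - 15)*(-10) = 41*(-10) = -410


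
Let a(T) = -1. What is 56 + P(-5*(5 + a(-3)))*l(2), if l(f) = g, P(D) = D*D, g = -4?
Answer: -1544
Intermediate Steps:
P(D) = D²
l(f) = -4
56 + P(-5*(5 + a(-3)))*l(2) = 56 + (-5*(5 - 1))²*(-4) = 56 + (-5*4)²*(-4) = 56 + (-20)²*(-4) = 56 + 400*(-4) = 56 - 1600 = -1544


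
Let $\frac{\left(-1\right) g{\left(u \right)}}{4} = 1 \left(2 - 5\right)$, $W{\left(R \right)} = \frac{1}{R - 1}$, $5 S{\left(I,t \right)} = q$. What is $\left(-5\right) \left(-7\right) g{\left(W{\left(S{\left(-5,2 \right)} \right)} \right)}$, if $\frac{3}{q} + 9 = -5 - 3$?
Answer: $420$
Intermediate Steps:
$q = - \frac{3}{17}$ ($q = \frac{3}{-9 - 8} = \frac{3}{-17} = 3 \left(- \frac{1}{17}\right) = - \frac{3}{17} \approx -0.17647$)
$S{\left(I,t \right)} = - \frac{3}{85}$ ($S{\left(I,t \right)} = \frac{1}{5} \left(- \frac{3}{17}\right) = - \frac{3}{85}$)
$W{\left(R \right)} = \frac{1}{-1 + R}$
$g{\left(u \right)} = 12$ ($g{\left(u \right)} = - 4 \cdot 1 \left(2 - 5\right) = - 4 \cdot 1 \left(-3\right) = \left(-4\right) \left(-3\right) = 12$)
$\left(-5\right) \left(-7\right) g{\left(W{\left(S{\left(-5,2 \right)} \right)} \right)} = \left(-5\right) \left(-7\right) 12 = 35 \cdot 12 = 420$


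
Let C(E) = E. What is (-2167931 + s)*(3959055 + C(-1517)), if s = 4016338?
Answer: 7315140941966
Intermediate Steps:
(-2167931 + s)*(3959055 + C(-1517)) = (-2167931 + 4016338)*(3959055 - 1517) = 1848407*3957538 = 7315140941966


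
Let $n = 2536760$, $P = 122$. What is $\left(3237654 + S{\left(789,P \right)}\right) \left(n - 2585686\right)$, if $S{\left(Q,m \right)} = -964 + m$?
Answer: $-158364263912$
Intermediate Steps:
$\left(3237654 + S{\left(789,P \right)}\right) \left(n - 2585686\right) = \left(3237654 + \left(-964 + 122\right)\right) \left(2536760 - 2585686\right) = \left(3237654 - 842\right) \left(-48926\right) = 3236812 \left(-48926\right) = -158364263912$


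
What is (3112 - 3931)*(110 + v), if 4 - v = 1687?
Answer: 1288287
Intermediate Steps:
v = -1683 (v = 4 - 1*1687 = 4 - 1687 = -1683)
(3112 - 3931)*(110 + v) = (3112 - 3931)*(110 - 1683) = -819*(-1573) = 1288287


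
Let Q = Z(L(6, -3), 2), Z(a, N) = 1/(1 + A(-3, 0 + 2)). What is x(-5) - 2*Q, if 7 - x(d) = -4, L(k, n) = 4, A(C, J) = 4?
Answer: 53/5 ≈ 10.600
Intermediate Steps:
x(d) = 11 (x(d) = 7 - 1*(-4) = 7 + 4 = 11)
Z(a, N) = ⅕ (Z(a, N) = 1/(1 + 4) = 1/5 = ⅕)
Q = ⅕ ≈ 0.20000
x(-5) - 2*Q = 11 - 2*⅕ = 11 - ⅖ = 53/5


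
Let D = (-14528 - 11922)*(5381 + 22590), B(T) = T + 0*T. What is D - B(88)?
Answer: -739833038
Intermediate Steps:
B(T) = T (B(T) = T + 0 = T)
D = -739832950 (D = -26450*27971 = -739832950)
D - B(88) = -739832950 - 1*88 = -739832950 - 88 = -739833038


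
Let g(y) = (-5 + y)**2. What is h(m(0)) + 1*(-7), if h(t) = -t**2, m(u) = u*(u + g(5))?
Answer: -7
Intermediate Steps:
m(u) = u**2 (m(u) = u*(u + (-5 + 5)**2) = u*(u + 0**2) = u*(u + 0) = u*u = u**2)
h(m(0)) + 1*(-7) = -(0**2)**2 + 1*(-7) = -1*0**2 - 7 = -1*0 - 7 = 0 - 7 = -7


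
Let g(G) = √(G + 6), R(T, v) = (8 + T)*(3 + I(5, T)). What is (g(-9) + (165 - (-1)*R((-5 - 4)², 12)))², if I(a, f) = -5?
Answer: (13 - I*√3)² ≈ 166.0 - 45.033*I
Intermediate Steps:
R(T, v) = -16 - 2*T (R(T, v) = (8 + T)*(3 - 5) = (8 + T)*(-2) = -16 - 2*T)
g(G) = √(6 + G)
(g(-9) + (165 - (-1)*R((-5 - 4)², 12)))² = (√(6 - 9) + (165 - (-1)*(-16 - 2*(-5 - 4)²)))² = (√(-3) + (165 - (-1)*(-16 - 2*(-9)²)))² = (I*√3 + (165 - (-1)*(-16 - 2*81)))² = (I*√3 + (165 - (-1)*(-16 - 162)))² = (I*√3 + (165 - (-1)*(-178)))² = (I*√3 + (165 - 1*178))² = (I*√3 + (165 - 178))² = (I*√3 - 13)² = (-13 + I*√3)²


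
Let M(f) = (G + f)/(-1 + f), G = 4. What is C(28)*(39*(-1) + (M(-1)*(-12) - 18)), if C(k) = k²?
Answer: -30576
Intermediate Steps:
M(f) = (4 + f)/(-1 + f)
C(28)*(39*(-1) + (M(-1)*(-12) - 18)) = 28²*(39*(-1) + (((4 - 1)/(-1 - 1))*(-12) - 18)) = 784*(-39 + ((3/(-2))*(-12) - 18)) = 784*(-39 + (-½*3*(-12) - 18)) = 784*(-39 + (-3/2*(-12) - 18)) = 784*(-39 + (18 - 18)) = 784*(-39 + 0) = 784*(-39) = -30576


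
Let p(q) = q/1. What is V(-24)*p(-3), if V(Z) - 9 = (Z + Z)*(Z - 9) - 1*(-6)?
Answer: -4797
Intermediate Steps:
p(q) = q (p(q) = q*1 = q)
V(Z) = 15 + 2*Z*(-9 + Z) (V(Z) = 9 + ((Z + Z)*(Z - 9) - 1*(-6)) = 9 + ((2*Z)*(-9 + Z) + 6) = 9 + (2*Z*(-9 + Z) + 6) = 9 + (6 + 2*Z*(-9 + Z)) = 15 + 2*Z*(-9 + Z))
V(-24)*p(-3) = (15 - 18*(-24) + 2*(-24)**2)*(-3) = (15 + 432 + 2*576)*(-3) = (15 + 432 + 1152)*(-3) = 1599*(-3) = -4797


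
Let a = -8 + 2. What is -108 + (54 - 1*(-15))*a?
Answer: -522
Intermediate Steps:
a = -6
-108 + (54 - 1*(-15))*a = -108 + (54 - 1*(-15))*(-6) = -108 + (54 + 15)*(-6) = -108 + 69*(-6) = -108 - 414 = -522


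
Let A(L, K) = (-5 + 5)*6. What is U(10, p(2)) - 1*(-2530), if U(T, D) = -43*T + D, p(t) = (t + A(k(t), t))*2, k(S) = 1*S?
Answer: 2104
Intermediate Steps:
k(S) = S
A(L, K) = 0 (A(L, K) = 0*6 = 0)
p(t) = 2*t (p(t) = (t + 0)*2 = t*2 = 2*t)
U(T, D) = D - 43*T
U(10, p(2)) - 1*(-2530) = (2*2 - 43*10) - 1*(-2530) = (4 - 430) + 2530 = -426 + 2530 = 2104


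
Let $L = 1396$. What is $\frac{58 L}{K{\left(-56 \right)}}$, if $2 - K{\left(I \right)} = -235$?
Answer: $\frac{80968}{237} \approx 341.64$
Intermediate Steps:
$K{\left(I \right)} = 237$ ($K{\left(I \right)} = 2 - -235 = 2 + 235 = 237$)
$\frac{58 L}{K{\left(-56 \right)}} = \frac{58 \cdot 1396}{237} = 80968 \cdot \frac{1}{237} = \frac{80968}{237}$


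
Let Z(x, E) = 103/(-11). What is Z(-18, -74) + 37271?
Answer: 409878/11 ≈ 37262.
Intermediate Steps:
Z(x, E) = -103/11 (Z(x, E) = 103*(-1/11) = -103/11)
Z(-18, -74) + 37271 = -103/11 + 37271 = 409878/11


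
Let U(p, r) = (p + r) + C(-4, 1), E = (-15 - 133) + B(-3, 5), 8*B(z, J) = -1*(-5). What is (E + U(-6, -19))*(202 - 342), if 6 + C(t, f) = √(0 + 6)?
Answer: 49945/2 - 140*√6 ≈ 24630.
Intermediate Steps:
B(z, J) = 5/8 (B(z, J) = (-1*(-5))/8 = (⅛)*5 = 5/8)
C(t, f) = -6 + √6 (C(t, f) = -6 + √(0 + 6) = -6 + √6)
E = -1179/8 (E = (-15 - 133) + 5/8 = -148 + 5/8 = -1179/8 ≈ -147.38)
U(p, r) = -6 + p + r + √6 (U(p, r) = (p + r) + (-6 + √6) = -6 + p + r + √6)
(E + U(-6, -19))*(202 - 342) = (-1179/8 + (-6 - 6 - 19 + √6))*(202 - 342) = (-1179/8 + (-31 + √6))*(-140) = (-1427/8 + √6)*(-140) = 49945/2 - 140*√6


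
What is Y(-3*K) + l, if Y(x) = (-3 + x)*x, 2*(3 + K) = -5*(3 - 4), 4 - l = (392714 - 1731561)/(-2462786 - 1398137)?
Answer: 21671073/15443692 ≈ 1.4032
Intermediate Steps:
l = 14104845/3860923 (l = 4 - (392714 - 1731561)/(-2462786 - 1398137) = 4 - (-1338847)/(-3860923) = 4 - (-1338847)*(-1)/3860923 = 4 - 1*1338847/3860923 = 4 - 1338847/3860923 = 14104845/3860923 ≈ 3.6532)
K = -½ (K = -3 + (-5*(3 - 4))/2 = -3 + (-5*(-1))/2 = -3 + (½)*5 = -3 + 5/2 = -½ ≈ -0.50000)
Y(x) = x*(-3 + x)
Y(-3*K) + l = (-3*(-½))*(-3 - 3*(-½)) + 14104845/3860923 = 3*(-3 + 3/2)/2 + 14104845/3860923 = (3/2)*(-3/2) + 14104845/3860923 = -9/4 + 14104845/3860923 = 21671073/15443692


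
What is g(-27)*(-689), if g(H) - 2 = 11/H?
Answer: -29627/27 ≈ -1097.3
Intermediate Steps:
g(H) = 2 + 11/H
g(-27)*(-689) = (2 + 11/(-27))*(-689) = (2 + 11*(-1/27))*(-689) = (2 - 11/27)*(-689) = (43/27)*(-689) = -29627/27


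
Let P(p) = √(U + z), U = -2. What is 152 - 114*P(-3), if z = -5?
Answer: 152 - 114*I*√7 ≈ 152.0 - 301.62*I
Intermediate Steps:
P(p) = I*√7 (P(p) = √(-2 - 5) = √(-7) = I*√7)
152 - 114*P(-3) = 152 - 114*I*√7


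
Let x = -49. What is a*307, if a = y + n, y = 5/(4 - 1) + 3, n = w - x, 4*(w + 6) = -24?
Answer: 38375/3 ≈ 12792.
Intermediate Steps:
w = -12 (w = -6 + (1/4)*(-24) = -6 - 6 = -12)
n = 37 (n = -12 - 1*(-49) = -12 + 49 = 37)
y = 14/3 (y = 5/3 + 3 = 14/3 ≈ 4.6667)
a = 125/3 (a = 14/3 + 37 = 125/3 ≈ 41.667)
a*307 = (125/3)*307 = 38375/3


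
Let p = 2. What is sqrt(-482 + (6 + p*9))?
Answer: I*sqrt(458) ≈ 21.401*I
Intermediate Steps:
sqrt(-482 + (6 + p*9)) = sqrt(-482 + (6 + 2*9)) = sqrt(-482 + (6 + 18)) = sqrt(-482 + 24) = sqrt(-458) = I*sqrt(458)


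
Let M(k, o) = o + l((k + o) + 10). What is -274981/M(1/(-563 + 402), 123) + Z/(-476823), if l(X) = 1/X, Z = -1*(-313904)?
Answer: -2808309657922204/1255874059851 ≈ -2236.1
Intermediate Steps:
Z = 313904
M(k, o) = o + 1/(10 + k + o) (M(k, o) = o + 1/((k + o) + 10) = o + 1/(10 + k + o))
-274981/M(1/(-563 + 402), 123) + Z/(-476823) = -274981/(123 + 1/(10 + 1/(-563 + 402) + 123)) + 313904/(-476823) = -274981/(123 + 1/(10 + 1/(-161) + 123)) + 313904*(-1/476823) = -274981/(123 + 1/(10 - 1/161 + 123)) - 313904/476823 = -274981/(123 + 1/(21412/161)) - 313904/476823 = -274981/(123 + 161/21412) - 313904/476823 = -274981/2633837/21412 - 313904/476823 = -274981*21412/2633837 - 313904/476823 = -5887893172/2633837 - 313904/476823 = -2808309657922204/1255874059851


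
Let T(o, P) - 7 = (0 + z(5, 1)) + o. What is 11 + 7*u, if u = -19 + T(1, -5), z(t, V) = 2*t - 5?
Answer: -31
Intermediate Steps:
z(t, V) = -5 + 2*t
T(o, P) = 12 + o (T(o, P) = 7 + ((0 + (-5 + 2*5)) + o) = 7 + ((0 + (-5 + 10)) + o) = 7 + ((0 + 5) + o) = 7 + (5 + o) = 12 + o)
u = -6 (u = -19 + (12 + 1) = -19 + 13 = -6)
11 + 7*u = 11 + 7*(-6) = 11 - 42 = -31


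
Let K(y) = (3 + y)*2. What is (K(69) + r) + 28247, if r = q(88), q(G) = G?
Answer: 28479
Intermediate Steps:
K(y) = 6 + 2*y
r = 88
(K(69) + r) + 28247 = ((6 + 2*69) + 88) + 28247 = ((6 + 138) + 88) + 28247 = (144 + 88) + 28247 = 232 + 28247 = 28479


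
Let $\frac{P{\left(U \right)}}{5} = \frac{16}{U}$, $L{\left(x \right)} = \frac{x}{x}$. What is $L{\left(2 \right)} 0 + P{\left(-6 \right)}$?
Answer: $- \frac{40}{3} \approx -13.333$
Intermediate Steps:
$L{\left(x \right)} = 1$
$P{\left(U \right)} = \frac{80}{U}$ ($P{\left(U \right)} = 5 \frac{16}{U} = \frac{80}{U}$)
$L{\left(2 \right)} 0 + P{\left(-6 \right)} = 1 \cdot 0 + \frac{80}{-6} = 0 + 80 \left(- \frac{1}{6}\right) = 0 - \frac{40}{3} = - \frac{40}{3}$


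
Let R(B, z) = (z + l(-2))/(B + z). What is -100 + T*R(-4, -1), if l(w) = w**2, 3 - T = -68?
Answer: -713/5 ≈ -142.60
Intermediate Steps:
T = 71 (T = 3 - 1*(-68) = 3 + 68 = 71)
R(B, z) = (4 + z)/(B + z) (R(B, z) = (z + (-2)**2)/(B + z) = (z + 4)/(B + z) = (4 + z)/(B + z))
-100 + T*R(-4, -1) = -100 + 71*((4 - 1)/(-4 - 1)) = -100 + 71*(3/(-5)) = -100 + 71*(-1/5*3) = -100 + 71*(-3/5) = -100 - 213/5 = -713/5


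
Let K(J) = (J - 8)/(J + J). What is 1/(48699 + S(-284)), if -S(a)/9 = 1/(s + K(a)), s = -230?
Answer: 32587/1586955591 ≈ 2.0534e-5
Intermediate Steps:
K(J) = (-8 + J)/(2*J) (K(J) = (-8 + J)/((2*J)) = (-8 + J)*(1/(2*J)) = (-8 + J)/(2*J))
S(a) = -9/(-230 + (-8 + a)/(2*a))
1/(48699 + S(-284)) = 1/(48699 + 18*(-284)/(8 + 459*(-284))) = 1/(48699 + 18*(-284)/(8 - 130356)) = 1/(48699 + 18*(-284)/(-130348)) = 1/(48699 + 18*(-284)*(-1/130348)) = 1/(48699 + 1278/32587) = 1/(1586955591/32587) = 32587/1586955591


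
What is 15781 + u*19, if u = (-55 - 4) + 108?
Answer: 16712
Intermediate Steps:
u = 49 (u = -59 + 108 = 49)
15781 + u*19 = 15781 + 49*19 = 15781 + 931 = 16712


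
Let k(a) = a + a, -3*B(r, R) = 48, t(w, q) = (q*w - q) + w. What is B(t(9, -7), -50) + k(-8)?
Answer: -32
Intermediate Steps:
t(w, q) = w - q + q*w (t(w, q) = (-q + q*w) + w = w - q + q*w)
B(r, R) = -16 (B(r, R) = -1/3*48 = -16)
k(a) = 2*a
B(t(9, -7), -50) + k(-8) = -16 + 2*(-8) = -16 - 16 = -32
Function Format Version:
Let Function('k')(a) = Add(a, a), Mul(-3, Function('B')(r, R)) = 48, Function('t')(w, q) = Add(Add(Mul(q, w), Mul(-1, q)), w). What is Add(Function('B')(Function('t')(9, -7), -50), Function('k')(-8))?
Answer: -32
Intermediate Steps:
Function('t')(w, q) = Add(w, Mul(-1, q), Mul(q, w)) (Function('t')(w, q) = Add(Add(Mul(-1, q), Mul(q, w)), w) = Add(w, Mul(-1, q), Mul(q, w)))
Function('B')(r, R) = -16 (Function('B')(r, R) = Mul(Rational(-1, 3), 48) = -16)
Function('k')(a) = Mul(2, a)
Add(Function('B')(Function('t')(9, -7), -50), Function('k')(-8)) = Add(-16, Mul(2, -8)) = Add(-16, -16) = -32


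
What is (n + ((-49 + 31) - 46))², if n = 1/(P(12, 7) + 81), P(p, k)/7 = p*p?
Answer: 4857393025/1185921 ≈ 4095.9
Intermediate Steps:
P(p, k) = 7*p² (P(p, k) = 7*(p*p) = 7*p²)
n = 1/1089 (n = 1/(7*12² + 81) = 1/(7*144 + 81) = 1/(1008 + 81) = 1/1089 ≈ 0.00091827)
(n + ((-49 + 31) - 46))² = (1/1089 + ((-49 + 31) - 46))² = (1/1089 + (-18 - 46))² = (1/1089 - 64)² = (-69695/1089)² = 4857393025/1185921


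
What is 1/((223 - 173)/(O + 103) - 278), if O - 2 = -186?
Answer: -81/22568 ≈ -0.0035892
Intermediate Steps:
O = -184 (O = 2 - 186 = -184)
1/((223 - 173)/(O + 103) - 278) = 1/((223 - 173)/(-184 + 103) - 278) = 1/(50/(-81) - 278) = 1/(50*(-1/81) - 278) = 1/(-50/81 - 278) = 1/(-22568/81) = -81/22568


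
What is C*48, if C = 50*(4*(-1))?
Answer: -9600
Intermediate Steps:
C = -200 (C = 50*(-4) = -200)
C*48 = -200*48 = -9600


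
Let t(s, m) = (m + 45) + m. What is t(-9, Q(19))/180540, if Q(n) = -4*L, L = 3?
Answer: 7/60180 ≈ 0.00011632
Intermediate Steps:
Q(n) = -12 (Q(n) = -4*3 = -12)
t(s, m) = 45 + 2*m (t(s, m) = (45 + m) + m = 45 + 2*m)
t(-9, Q(19))/180540 = (45 + 2*(-12))/180540 = (45 - 24)*(1/180540) = 21*(1/180540) = 7/60180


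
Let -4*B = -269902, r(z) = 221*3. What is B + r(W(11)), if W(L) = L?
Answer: 136277/2 ≈ 68139.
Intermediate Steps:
r(z) = 663
B = 134951/2 (B = -¼*(-269902) = 134951/2 ≈ 67476.)
B + r(W(11)) = 134951/2 + 663 = 136277/2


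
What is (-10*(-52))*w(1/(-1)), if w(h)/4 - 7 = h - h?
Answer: 14560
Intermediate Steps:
w(h) = 28 (w(h) = 28 + 4*(h - h) = 28 + 4*0 = 28 + 0 = 28)
(-10*(-52))*w(1/(-1)) = -10*(-52)*28 = 520*28 = 14560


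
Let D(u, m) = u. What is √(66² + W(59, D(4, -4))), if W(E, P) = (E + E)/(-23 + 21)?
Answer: √4297 ≈ 65.552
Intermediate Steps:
W(E, P) = -E (W(E, P) = (2*E)/(-2) = (2*E)*(-½) = -E)
√(66² + W(59, D(4, -4))) = √(66² - 1*59) = √(4356 - 59) = √4297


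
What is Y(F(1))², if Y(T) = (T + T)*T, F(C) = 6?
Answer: 5184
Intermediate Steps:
Y(T) = 2*T² (Y(T) = (2*T)*T = 2*T²)
Y(F(1))² = (2*6²)² = (2*36)² = 72² = 5184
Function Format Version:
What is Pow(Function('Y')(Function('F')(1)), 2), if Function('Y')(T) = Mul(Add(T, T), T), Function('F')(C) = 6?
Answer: 5184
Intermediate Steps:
Function('Y')(T) = Mul(2, Pow(T, 2)) (Function('Y')(T) = Mul(Mul(2, T), T) = Mul(2, Pow(T, 2)))
Pow(Function('Y')(Function('F')(1)), 2) = Pow(Mul(2, Pow(6, 2)), 2) = Pow(Mul(2, 36), 2) = Pow(72, 2) = 5184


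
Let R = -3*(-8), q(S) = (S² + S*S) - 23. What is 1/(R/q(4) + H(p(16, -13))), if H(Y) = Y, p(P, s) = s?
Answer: -3/31 ≈ -0.096774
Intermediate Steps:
q(S) = -23 + 2*S² (q(S) = (S² + S²) - 23 = 2*S² - 23 = -23 + 2*S²)
R = 24
1/(R/q(4) + H(p(16, -13))) = 1/(24/(-23 + 2*4²) - 13) = 1/(24/(-23 + 2*16) - 13) = 1/(24/(-23 + 32) - 13) = 1/(24/9 - 13) = 1/(24*(⅑) - 13) = 1/(8/3 - 13) = 1/(-31/3) = -3/31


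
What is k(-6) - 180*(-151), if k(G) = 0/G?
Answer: 27180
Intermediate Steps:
k(G) = 0
k(-6) - 180*(-151) = 0 - 180*(-151) = 0 + 27180 = 27180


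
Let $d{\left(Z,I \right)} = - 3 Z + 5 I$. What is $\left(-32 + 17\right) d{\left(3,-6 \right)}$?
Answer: $585$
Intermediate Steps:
$\left(-32 + 17\right) d{\left(3,-6 \right)} = \left(-32 + 17\right) \left(\left(-3\right) 3 + 5 \left(-6\right)\right) = - 15 \left(-9 - 30\right) = \left(-15\right) \left(-39\right) = 585$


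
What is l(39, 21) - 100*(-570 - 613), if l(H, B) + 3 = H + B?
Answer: 118357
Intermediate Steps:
l(H, B) = -3 + B + H (l(H, B) = -3 + (H + B) = -3 + (B + H) = -3 + B + H)
l(39, 21) - 100*(-570 - 613) = (-3 + 21 + 39) - 100*(-570 - 613) = 57 - 100*(-1183) = 57 + 118300 = 118357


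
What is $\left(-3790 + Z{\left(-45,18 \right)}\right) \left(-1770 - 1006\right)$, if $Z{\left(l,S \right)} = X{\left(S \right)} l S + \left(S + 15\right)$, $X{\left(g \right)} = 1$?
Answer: $12677992$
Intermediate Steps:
$Z{\left(l,S \right)} = 15 + S + S l$ ($Z{\left(l,S \right)} = 1 l S + \left(S + 15\right) = l S + \left(15 + S\right) = S l + \left(15 + S\right) = 15 + S + S l$)
$\left(-3790 + Z{\left(-45,18 \right)}\right) \left(-1770 - 1006\right) = \left(-3790 + \left(15 + 18 + 18 \left(-45\right)\right)\right) \left(-1770 - 1006\right) = \left(-3790 + \left(15 + 18 - 810\right)\right) \left(-2776\right) = \left(-3790 - 777\right) \left(-2776\right) = \left(-4567\right) \left(-2776\right) = 12677992$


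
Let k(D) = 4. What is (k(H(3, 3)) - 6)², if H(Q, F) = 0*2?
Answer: 4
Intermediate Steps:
H(Q, F) = 0
(k(H(3, 3)) - 6)² = (4 - 6)² = (-2)² = 4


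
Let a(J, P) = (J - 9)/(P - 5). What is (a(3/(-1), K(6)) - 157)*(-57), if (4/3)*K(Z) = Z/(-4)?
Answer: 433029/49 ≈ 8837.3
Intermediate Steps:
K(Z) = -3*Z/16 (K(Z) = 3*(Z/(-4))/4 = 3*(Z*(-¼))/4 = 3*(-Z/4)/4 = -3*Z/16)
a(J, P) = (-9 + J)/(-5 + P)
(a(3/(-1), K(6)) - 157)*(-57) = ((-9 + 3/(-1))/(-5 - 3/16*6) - 157)*(-57) = ((-9 + 3*(-1))/(-5 - 9/8) - 157)*(-57) = ((-9 - 3)/(-49/8) - 157)*(-57) = (-8/49*(-12) - 157)*(-57) = (96/49 - 157)*(-57) = -7597/49*(-57) = 433029/49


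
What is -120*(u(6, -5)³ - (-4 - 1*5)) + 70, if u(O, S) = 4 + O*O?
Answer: -7681010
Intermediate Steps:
u(O, S) = 4 + O²
-120*(u(6, -5)³ - (-4 - 1*5)) + 70 = -120*((4 + 6²)³ - (-4 - 1*5)) + 70 = -120*((4 + 36)³ - (-4 - 5)) + 70 = -120*(40³ - 1*(-9)) + 70 = -120*(64000 + 9) + 70 = -120*64009 + 70 = -7681080 + 70 = -7681010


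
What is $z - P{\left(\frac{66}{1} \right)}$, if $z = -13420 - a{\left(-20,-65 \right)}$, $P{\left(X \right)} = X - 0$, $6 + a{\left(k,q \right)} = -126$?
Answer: $-13354$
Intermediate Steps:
$a{\left(k,q \right)} = -132$ ($a{\left(k,q \right)} = -6 - 126 = -132$)
$P{\left(X \right)} = X$ ($P{\left(X \right)} = X + 0 = X$)
$z = -13288$ ($z = -13420 - -132 = -13420 + 132 = -13288$)
$z - P{\left(\frac{66}{1} \right)} = -13288 - \frac{66}{1} = -13288 - 66 \cdot 1 = -13288 - 66 = -13354$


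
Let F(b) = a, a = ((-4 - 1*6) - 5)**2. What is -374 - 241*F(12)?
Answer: -54599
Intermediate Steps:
a = 225 (a = ((-4 - 6) - 5)**2 = (-10 - 5)**2 = (-15)**2 = 225)
F(b) = 225
-374 - 241*F(12) = -374 - 241*225 = -374 - 54225 = -54599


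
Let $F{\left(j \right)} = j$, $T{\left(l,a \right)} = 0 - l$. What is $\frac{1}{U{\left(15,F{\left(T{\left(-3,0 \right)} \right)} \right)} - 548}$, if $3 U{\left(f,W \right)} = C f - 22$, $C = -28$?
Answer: $- \frac{3}{2086} \approx -0.0014382$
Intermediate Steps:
$T{\left(l,a \right)} = - l$
$U{\left(f,W \right)} = - \frac{22}{3} - \frac{28 f}{3}$ ($U{\left(f,W \right)} = \frac{- 28 f - 22}{3} = \frac{-22 - 28 f}{3} = - \frac{22}{3} - \frac{28 f}{3}$)
$\frac{1}{U{\left(15,F{\left(T{\left(-3,0 \right)} \right)} \right)} - 548} = \frac{1}{\left(- \frac{22}{3} - 140\right) - 548} = \frac{1}{- \frac{442}{3} - 548} = \frac{1}{- \frac{2086}{3}} = - \frac{3}{2086}$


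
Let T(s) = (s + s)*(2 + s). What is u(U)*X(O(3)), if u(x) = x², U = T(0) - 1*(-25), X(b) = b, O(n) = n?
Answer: 1875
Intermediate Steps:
T(s) = 2*s*(2 + s) (T(s) = (2*s)*(2 + s) = 2*s*(2 + s))
U = 25 (U = 2*0*(2 + 0) - 1*(-25) = 2*0*2 + 25 = 0 + 25 = 25)
u(U)*X(O(3)) = 25²*3 = 625*3 = 1875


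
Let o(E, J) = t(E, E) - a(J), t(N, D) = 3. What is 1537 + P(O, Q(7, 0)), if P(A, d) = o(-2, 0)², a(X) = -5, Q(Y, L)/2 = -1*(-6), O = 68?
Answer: 1601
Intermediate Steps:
Q(Y, L) = 12 (Q(Y, L) = 2*(-1*(-6)) = 2*6 = 12)
o(E, J) = 8 (o(E, J) = 3 - 1*(-5) = 3 + 5 = 8)
P(A, d) = 64 (P(A, d) = 8² = 64)
1537 + P(O, Q(7, 0)) = 1537 + 64 = 1601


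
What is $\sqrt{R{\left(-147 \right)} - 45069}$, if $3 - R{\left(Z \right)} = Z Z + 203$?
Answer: $i \sqrt{66878} \approx 258.61 i$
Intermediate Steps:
$R{\left(Z \right)} = -200 - Z^{2}$ ($R{\left(Z \right)} = 3 - \left(Z Z + 203\right) = 3 - \left(Z^{2} + 203\right) = 3 - \left(203 + Z^{2}\right) = -200 - Z^{2}$)
$\sqrt{R{\left(-147 \right)} - 45069} = \sqrt{\left(-200 - \left(-147\right)^{2}\right) - 45069} = \sqrt{\left(-200 - 21609\right) - 45069} = \sqrt{-21809 - 45069} = \sqrt{-66878} = i \sqrt{66878}$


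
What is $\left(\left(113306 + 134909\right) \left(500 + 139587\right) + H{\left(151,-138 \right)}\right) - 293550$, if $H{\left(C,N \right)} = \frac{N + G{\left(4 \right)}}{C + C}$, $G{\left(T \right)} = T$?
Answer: $\frac{5250481574338}{151} \approx 3.4771 \cdot 10^{10}$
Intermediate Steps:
$H{\left(C,N \right)} = \frac{4 + N}{2 C}$ ($H{\left(C,N \right)} = \frac{N + 4}{C + C} = \frac{4 + N}{2 C}$)
$\left(\left(113306 + 134909\right) \left(500 + 139587\right) + H{\left(151,-138 \right)}\right) - 293550 = \left(\left(113306 + 134909\right) \left(500 + 139587\right) + \frac{4 - 138}{2 \cdot 151}\right) - 293550 = \left(248215 \cdot 140087 + \frac{1}{2} \cdot \frac{1}{151} \left(-134\right)\right) - 293550 = \left(34771694705 - \frac{67}{151}\right) - 293550 = \frac{5250525900388}{151} - 293550 = \frac{5250481574338}{151}$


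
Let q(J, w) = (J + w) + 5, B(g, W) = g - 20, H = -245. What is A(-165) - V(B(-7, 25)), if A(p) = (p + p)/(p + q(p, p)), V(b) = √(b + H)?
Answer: 33/49 - 4*I*√17 ≈ 0.67347 - 16.492*I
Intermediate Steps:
B(g, W) = -20 + g
V(b) = √(-245 + b) (V(b) = √(b - 245) = √(-245 + b))
q(J, w) = 5 + J + w
A(p) = 2*p/(5 + 3*p) (A(p) = (p + p)/(p + (5 + p + p)) = (2*p)/(p + (5 + 2*p)) = (2*p)/(5 + 3*p) = 2*p/(5 + 3*p))
A(-165) - V(B(-7, 25)) = 2*(-165)/(5 + 3*(-165)) - √(-245 + (-20 - 7)) = 2*(-165)/(5 - 495) - √(-245 - 27) = 2*(-165)/(-490) - √(-272) = 2*(-165)*(-1/490) - 4*I*√17 = 33/49 - 4*I*√17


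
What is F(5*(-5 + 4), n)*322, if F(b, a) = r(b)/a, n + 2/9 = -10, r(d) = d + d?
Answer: 315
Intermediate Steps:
r(d) = 2*d
n = -92/9 (n = -2/9 - 10 = -92/9 ≈ -10.222)
F(b, a) = 2*b/a (F(b, a) = (2*b)/a = 2*b/a)
F(5*(-5 + 4), n)*322 = (2*(5*(-5 + 4))/(-92/9))*322 = (2*(5*(-1))*(-9/92))*322 = (2*(-5)*(-9/92))*322 = (45/46)*322 = 315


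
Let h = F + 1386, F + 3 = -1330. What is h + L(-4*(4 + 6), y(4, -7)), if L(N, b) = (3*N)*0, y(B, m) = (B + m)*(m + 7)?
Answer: 53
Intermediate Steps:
y(B, m) = (7 + m)*(B + m) (y(B, m) = (B + m)*(7 + m) = (7 + m)*(B + m))
F = -1333 (F = -3 - 1330 = -1333)
L(N, b) = 0
h = 53 (h = -1333 + 1386 = 53)
h + L(-4*(4 + 6), y(4, -7)) = 53 + 0 = 53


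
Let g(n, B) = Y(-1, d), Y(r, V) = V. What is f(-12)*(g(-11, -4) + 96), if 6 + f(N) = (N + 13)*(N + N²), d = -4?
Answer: 11592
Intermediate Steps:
g(n, B) = -4
f(N) = -6 + (13 + N)*(N + N²) (f(N) = -6 + (N + 13)*(N + N²) = -6 + (13 + N)*(N + N²))
f(-12)*(g(-11, -4) + 96) = (-6 + (-12)³ + 13*(-12) + 14*(-12)²)*(-4 + 96) = (-6 - 1728 - 156 + 14*144)*92 = (-6 - 1728 - 156 + 2016)*92 = 126*92 = 11592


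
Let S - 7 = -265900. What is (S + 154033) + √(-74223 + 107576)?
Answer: -111860 + √33353 ≈ -1.1168e+5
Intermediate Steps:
S = -265893 (S = 7 - 265900 = -265893)
(S + 154033) + √(-74223 + 107576) = (-265893 + 154033) + √(-74223 + 107576) = -111860 + √33353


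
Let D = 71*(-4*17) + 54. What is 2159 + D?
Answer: -2615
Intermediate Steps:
D = -4774 (D = 71*(-68) + 54 = -4828 + 54 = -4774)
2159 + D = 2159 - 4774 = -2615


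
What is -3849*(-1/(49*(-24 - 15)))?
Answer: -1283/637 ≈ -2.0141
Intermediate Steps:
-3849*(-1/(49*(-24 - 15))) = -3849/((-49*(-39))) = -3849/1911 = -3849*1/1911 = -1283/637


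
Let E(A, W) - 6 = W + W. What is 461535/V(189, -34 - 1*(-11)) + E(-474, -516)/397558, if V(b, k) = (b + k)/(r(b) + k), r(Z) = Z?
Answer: 91743465252/198779 ≈ 4.6154e+5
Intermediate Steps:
E(A, W) = 6 + 2*W (E(A, W) = 6 + (W + W) = 6 + 2*W)
V(b, k) = 1 (V(b, k) = (b + k)/(b + k) = 1)
461535/V(189, -34 - 1*(-11)) + E(-474, -516)/397558 = 461535/1 + (6 + 2*(-516))/397558 = 461535*1 + (6 - 1032)*(1/397558) = 461535 - 1026*1/397558 = 461535 - 513/198779 = 91743465252/198779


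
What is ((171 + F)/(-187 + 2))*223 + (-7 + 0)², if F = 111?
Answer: -53821/185 ≈ -290.92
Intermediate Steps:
((171 + F)/(-187 + 2))*223 + (-7 + 0)² = ((171 + 111)/(-187 + 2))*223 + (-7 + 0)² = (282/(-185))*223 + (-7)² = (282*(-1/185))*223 + 49 = -282/185*223 + 49 = -62886/185 + 49 = -53821/185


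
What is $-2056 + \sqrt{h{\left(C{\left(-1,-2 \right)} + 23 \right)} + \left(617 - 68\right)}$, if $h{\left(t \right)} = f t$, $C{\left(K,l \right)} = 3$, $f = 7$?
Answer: $-2056 + \sqrt{731} \approx -2029.0$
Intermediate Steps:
$h{\left(t \right)} = 7 t$
$-2056 + \sqrt{h{\left(C{\left(-1,-2 \right)} + 23 \right)} + \left(617 - 68\right)} = -2056 + \sqrt{7 \left(3 + 23\right) + \left(617 - 68\right)} = -2056 + \sqrt{7 \cdot 26 + \left(617 - 68\right)} = -2056 + \sqrt{182 + 549} = -2056 + \sqrt{731}$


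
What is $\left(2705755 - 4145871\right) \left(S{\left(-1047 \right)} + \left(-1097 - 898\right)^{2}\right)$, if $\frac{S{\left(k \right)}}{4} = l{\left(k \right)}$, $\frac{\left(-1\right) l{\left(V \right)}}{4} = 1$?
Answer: $-5731674641044$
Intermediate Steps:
$l{\left(V \right)} = -4$ ($l{\left(V \right)} = \left(-4\right) 1 = -4$)
$S{\left(k \right)} = -16$ ($S{\left(k \right)} = 4 \left(-4\right) = -16$)
$\left(2705755 - 4145871\right) \left(S{\left(-1047 \right)} + \left(-1097 - 898\right)^{2}\right) = \left(2705755 - 4145871\right) \left(-16 + \left(-1097 - 898\right)^{2}\right) = - 1440116 \left(-16 + \left(-1995\right)^{2}\right) = - 1440116 \left(-16 + 3980025\right) = \left(-1440116\right) 3980009 = -5731674641044$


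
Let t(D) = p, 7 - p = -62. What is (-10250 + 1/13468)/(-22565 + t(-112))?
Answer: 138046999/302976128 ≈ 0.45564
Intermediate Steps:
p = 69 (p = 7 - 1*(-62) = 7 + 62 = 69)
t(D) = 69
(-10250 + 1/13468)/(-22565 + t(-112)) = (-10250 + 1/13468)/(-22565 + 69) = (-10250 + 1/13468)/(-22496) = -138046999/13468*(-1/22496) = 138046999/302976128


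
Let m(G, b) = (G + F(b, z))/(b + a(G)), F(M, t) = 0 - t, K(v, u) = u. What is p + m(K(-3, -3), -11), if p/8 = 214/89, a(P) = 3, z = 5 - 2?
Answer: 7115/356 ≈ 19.986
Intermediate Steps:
z = 3
F(M, t) = -t
m(G, b) = (-3 + G)/(3 + b) (m(G, b) = (G - 1*3)/(b + 3) = (G - 3)/(3 + b) = (-3 + G)/(3 + b))
p = 1712/89 (p = 8*(214/89) = 1712/89 ≈ 19.236)
p + m(K(-3, -3), -11) = 1712/89 + (-3 - 3)/(3 - 11) = 1712/89 - 6/(-8) = 1712/89 - ⅛*(-6) = 1712/89 + ¾ = 7115/356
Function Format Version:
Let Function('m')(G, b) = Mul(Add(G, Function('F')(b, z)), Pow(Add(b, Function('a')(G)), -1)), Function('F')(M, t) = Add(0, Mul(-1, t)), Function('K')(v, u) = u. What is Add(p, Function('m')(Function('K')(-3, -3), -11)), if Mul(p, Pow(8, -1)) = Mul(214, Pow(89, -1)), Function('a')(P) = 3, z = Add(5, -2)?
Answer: Rational(7115, 356) ≈ 19.986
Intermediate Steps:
z = 3
Function('F')(M, t) = Mul(-1, t)
Function('m')(G, b) = Mul(Pow(Add(3, b), -1), Add(-3, G)) (Function('m')(G, b) = Mul(Add(G, Mul(-1, 3)), Pow(Add(b, 3), -1)) = Mul(Add(G, -3), Pow(Add(3, b), -1)) = Mul(Add(-3, G), Pow(Add(3, b), -1)) = Mul(Pow(Add(3, b), -1), Add(-3, G)))
p = Rational(1712, 89) (p = Mul(8, Mul(214, Pow(89, -1))) = Mul(8, Mul(214, Rational(1, 89))) = Mul(8, Rational(214, 89)) = Rational(1712, 89) ≈ 19.236)
Add(p, Function('m')(Function('K')(-3, -3), -11)) = Add(Rational(1712, 89), Mul(Pow(Add(3, -11), -1), Add(-3, -3))) = Add(Rational(1712, 89), Mul(Pow(-8, -1), -6)) = Add(Rational(1712, 89), Mul(Rational(-1, 8), -6)) = Add(Rational(1712, 89), Rational(3, 4)) = Rational(7115, 356)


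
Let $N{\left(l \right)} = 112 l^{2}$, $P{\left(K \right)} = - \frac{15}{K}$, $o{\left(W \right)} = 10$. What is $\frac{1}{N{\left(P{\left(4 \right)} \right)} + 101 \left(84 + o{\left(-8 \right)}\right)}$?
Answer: $\frac{1}{11069} \approx 9.0342 \cdot 10^{-5}$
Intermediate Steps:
$\frac{1}{N{\left(P{\left(4 \right)} \right)} + 101 \left(84 + o{\left(-8 \right)}\right)} = \frac{1}{112 \left(- \frac{15}{4}\right)^{2} + 101 \left(84 + 10\right)} = \frac{1}{112 \left(\left(-15\right) \frac{1}{4}\right)^{2} + 101 \cdot 94} = \frac{1}{112 \left(- \frac{15}{4}\right)^{2} + 9494} = \frac{1}{112 \cdot \frac{225}{16} + 9494} = \frac{1}{1575 + 9494} = \frac{1}{11069}$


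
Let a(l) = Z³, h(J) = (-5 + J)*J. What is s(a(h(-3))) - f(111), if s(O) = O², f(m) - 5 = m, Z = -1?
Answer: -115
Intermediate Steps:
f(m) = 5 + m
h(J) = J*(-5 + J)
a(l) = -1 (a(l) = (-1)³ = -1)
s(a(h(-3))) - f(111) = (-1)² - (5 + 111) = 1 - 1*116 = 1 - 116 = -115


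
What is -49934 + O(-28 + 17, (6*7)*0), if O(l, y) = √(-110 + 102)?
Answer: -49934 + 2*I*√2 ≈ -49934.0 + 2.8284*I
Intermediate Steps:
O(l, y) = 2*I*√2 (O(l, y) = √(-8) = 2*I*√2)
-49934 + O(-28 + 17, (6*7)*0) = -49934 + 2*I*√2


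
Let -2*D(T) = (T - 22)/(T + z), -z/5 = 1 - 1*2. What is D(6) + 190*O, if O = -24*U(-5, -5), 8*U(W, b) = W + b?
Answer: 62708/11 ≈ 5700.7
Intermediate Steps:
z = 5 (z = -5*(1 - 1*2) = -5*(1 - 2) = -5*(-1) = 5)
U(W, b) = W/8 + b/8 (U(W, b) = (W + b)/8 = W/8 + b/8)
O = 30 (O = -24*((1/8)*(-5) + (1/8)*(-5)) = -24*(-5/8 - 5/8) = -24*(-5/4) = 30)
D(T) = -(-22 + T)/(2*(5 + T)) (D(T) = -(T - 22)/(2*(T + 5)) = -(-22 + T)/(2*(5 + T)))
D(6) + 190*O = (22 - 1*6)/(2*(5 + 6)) + 190*30 = (1/2)*(22 - 6)/11 + 5700 = (1/2)*(1/11)*16 + 5700 = 8/11 + 5700 = 62708/11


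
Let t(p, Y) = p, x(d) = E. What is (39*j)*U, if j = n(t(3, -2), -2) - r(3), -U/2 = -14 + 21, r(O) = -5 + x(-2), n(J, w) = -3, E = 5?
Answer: 1638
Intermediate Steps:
x(d) = 5
r(O) = 0 (r(O) = -5 + 5 = 0)
U = -14 (U = -2*(-14 + 21) = -2*7 = -14)
j = -3 (j = -3 - 1*0 = -3 + 0 = -3)
(39*j)*U = (39*(-3))*(-14) = -117*(-14) = 1638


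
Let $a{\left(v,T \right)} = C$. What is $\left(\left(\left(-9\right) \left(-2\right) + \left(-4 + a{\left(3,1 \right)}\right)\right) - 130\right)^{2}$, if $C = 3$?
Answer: $12769$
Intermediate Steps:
$a{\left(v,T \right)} = 3$
$\left(\left(\left(-9\right) \left(-2\right) + \left(-4 + a{\left(3,1 \right)}\right)\right) - 130\right)^{2} = \left(\left(\left(-9\right) \left(-2\right) + \left(-4 + 3\right)\right) - 130\right)^{2} = \left(\left(18 - 1\right) - 130\right)^{2} = \left(17 - 130\right)^{2} = \left(-113\right)^{2} = 12769$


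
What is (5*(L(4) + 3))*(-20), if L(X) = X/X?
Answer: -400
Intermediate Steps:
L(X) = 1
(5*(L(4) + 3))*(-20) = (5*(1 + 3))*(-20) = (5*4)*(-20) = 20*(-20) = -400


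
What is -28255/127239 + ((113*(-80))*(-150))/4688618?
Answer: 20029591205/298287532851 ≈ 0.067149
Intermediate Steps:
-28255/127239 + ((113*(-80))*(-150))/4688618 = -28255*1/127239 - 9040*(-150)*(1/4688618) = -28255/127239 + 1356000*(1/4688618) = -28255/127239 + 678000/2344309 = 20029591205/298287532851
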